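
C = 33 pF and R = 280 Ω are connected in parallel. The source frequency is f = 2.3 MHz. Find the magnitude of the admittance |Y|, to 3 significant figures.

3.60 mS

ω = 2πf = 1.445e+07 rad/s
X_C = 1/(ωC) = 2100 Ω
Parallel: admittances add. Y = 1/R + jωC
Y = (0.00357 + j0.000477) S
|Y| = 0.00360 S → |Z| = 1/|Y| = 278 Ω, ∠Z = −∠Y = -7.61°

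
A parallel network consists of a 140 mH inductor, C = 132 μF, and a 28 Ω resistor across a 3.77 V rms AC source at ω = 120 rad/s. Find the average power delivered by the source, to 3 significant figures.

X_L = ωL = 16.8 Ω
X_C = 1/(ωC) = 63.1 Ω
Parallel: admittances add. Y = 1/R + 1/(jωL) + jωC
Y = (0.0357 − j0.0437) S
|Y| = 0.0564 S → |Z| = 1/|Y| = 17.7 Ω, ∠Z = −∠Y = 50.7°
I = V/|Z| = 213 mA
P = VI cos φ = 3.77 × 0.213 × cos(50.7°) = 508 mW

508 mW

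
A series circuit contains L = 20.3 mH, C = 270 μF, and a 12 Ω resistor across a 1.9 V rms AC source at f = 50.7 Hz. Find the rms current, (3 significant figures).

145 mA

ω = 2πf = 318.6 rad/s
X_L = ωL = 6.47 Ω
X_C = 1/(ωC) = 11.6 Ω
Net reactance X = X_L − X_C = -5.16 Ω
Z = 12.0 − j5.16 Ω
|Z| = √(12.0² + 5.16²) = 13.1 Ω
I = V/|Z| = 1.9/13.1 = 145 mA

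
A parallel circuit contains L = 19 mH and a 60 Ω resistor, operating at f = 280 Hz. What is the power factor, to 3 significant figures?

0.487

ω = 2πf = 1759 rad/s
X_L = ωL = 33.4 Ω
Parallel: admittances add. Y = 1/R + 1/(jωL)
Y = (0.0167 − j0.0299) S
|Y| = 0.0342 S → |Z| = 1/|Y| = 29.2 Ω, ∠Z = −∠Y = 60.9°
cos φ = cos(60.9°) = 0.487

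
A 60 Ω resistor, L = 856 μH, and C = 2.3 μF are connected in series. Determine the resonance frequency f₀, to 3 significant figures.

3.59 kHz

ω₀ = 1/√(LC) = 1/√(0.000856 × 2.3e-06) = 22540 rad/s
f₀ = ω₀/(2π) = 3.59 kHz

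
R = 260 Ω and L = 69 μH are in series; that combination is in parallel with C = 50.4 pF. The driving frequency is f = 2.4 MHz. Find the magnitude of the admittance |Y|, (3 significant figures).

ω = 2πf = 1.508e+07 rad/s
X_L = ωL = 1040 Ω
X_C = 1/(ωC) = 1320 Ω
Branch 1 (R+jX_L): Z₁ = 260 + j1040 Ω, |Z₁| = 1070 Ω
Branch 2 (−jX_C): Z₂ = −j1320 Ω
Parallel: Z = Z₁Z₂/(Z₁+Z₂), |Z| = 3730 Ω, ∠Z = 32.6°
|Y| = 1/|Z| = 268 μS

268 μS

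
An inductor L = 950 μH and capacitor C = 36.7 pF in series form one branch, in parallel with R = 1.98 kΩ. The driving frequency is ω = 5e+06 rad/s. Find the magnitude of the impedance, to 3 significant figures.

660 Ω

X_L = ωL = 4750 Ω
X_C = 1/(ωC) = 5450 Ω
Branch 1: Z₁ = R = 1980 Ω
Branch 2 (series LC): Z₂ = j(X_L − X_C) = −j700 Ω
Parallel: Z = Z₁Z₂/(Z₁+Z₂), |Z| = 660 Ω, ∠Z = -70.5°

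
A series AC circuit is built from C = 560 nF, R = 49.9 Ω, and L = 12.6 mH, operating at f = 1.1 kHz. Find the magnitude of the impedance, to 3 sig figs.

ω = 2πf = 6912 rad/s
X_L = ωL = 87.1 Ω
X_C = 1/(ωC) = 258 Ω
Net reactance X = X_L − X_C = -171 Ω
Z = 49.9 − j171 Ω
|Z| = √(49.9² + 171²) = 178 Ω

178 Ω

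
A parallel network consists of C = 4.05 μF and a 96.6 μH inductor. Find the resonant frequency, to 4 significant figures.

8.046 kHz

ω₀ = 1/√(LC) = 1/√(9.66e-05 × 4.05e-06) = 50560 rad/s
f₀ = ω₀/(2π) = 8.046 kHz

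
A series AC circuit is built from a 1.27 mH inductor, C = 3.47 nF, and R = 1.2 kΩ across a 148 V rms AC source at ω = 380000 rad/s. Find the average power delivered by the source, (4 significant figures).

17.34 W

X_L = ωL = 482.6 Ω
X_C = 1/(ωC) = 758.4 Ω
Net reactance X = X_L − X_C = -275.8 Ω
Z = 1200 − j275.8 Ω
|Z| = √(1200² + 275.8²) = 1231 Ω
∠Z = arctan(-275.8/1200) = -12.94°
I = V/|Z| = 120.2 mA
P = VI cos φ = 148 × 0.1202 × cos(-12.94°) = 17.34 W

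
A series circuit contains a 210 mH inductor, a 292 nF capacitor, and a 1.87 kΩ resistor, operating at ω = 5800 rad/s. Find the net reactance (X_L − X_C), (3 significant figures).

628 Ω

X_L = ωL = 1220 Ω
X_C = 1/(ωC) = 590 Ω
X = 1220 − 590 = 628 Ω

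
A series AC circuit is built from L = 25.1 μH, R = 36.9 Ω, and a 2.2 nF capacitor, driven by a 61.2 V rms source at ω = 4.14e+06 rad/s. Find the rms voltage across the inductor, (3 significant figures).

170 V

X_L = ωL = 104 Ω
X_C = 1/(ωC) = 110 Ω
Net reactance X = X_L − X_C = -5.88 Ω
Z = 36.9 − j5.88 Ω
|Z| = √(36.9² + 5.88²) = 37.4 Ω
I = V/|Z| = 1.64 A
V_L = I·|Z_L| = 1.64 × 104 = 170 V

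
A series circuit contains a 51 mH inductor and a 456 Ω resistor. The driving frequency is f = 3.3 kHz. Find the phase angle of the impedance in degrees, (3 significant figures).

66.7°

ω = 2πf = 20730 rad/s
X_L = ωL = 1060 Ω
Z = 456 + j1060 Ω
|Z| = √(456² + 1060²) = 1150 Ω
∠Z = arctan(1060/456) = 66.7°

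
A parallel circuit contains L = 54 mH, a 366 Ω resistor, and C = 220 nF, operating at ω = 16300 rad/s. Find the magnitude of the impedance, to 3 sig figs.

272 Ω

X_L = ωL = 880 Ω
X_C = 1/(ωC) = 279 Ω
Parallel: admittances add. Y = 1/R + 1/(jωL) + jωC
Y = (0.00273 + j0.00245) S
|Y| = 0.00367 S → |Z| = 1/|Y| = 272 Ω, ∠Z = −∠Y = -41.9°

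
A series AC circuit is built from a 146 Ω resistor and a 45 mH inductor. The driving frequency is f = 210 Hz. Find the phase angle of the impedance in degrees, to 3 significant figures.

22.1°

ω = 2πf = 1319 rad/s
X_L = ωL = 59.4 Ω
Z = 146 + j59.4 Ω
|Z| = √(146² + 59.4²) = 158 Ω
∠Z = arctan(59.4/146) = 22.1°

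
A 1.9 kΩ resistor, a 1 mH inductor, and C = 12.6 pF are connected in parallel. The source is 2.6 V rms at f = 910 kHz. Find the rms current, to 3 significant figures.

1.39 mA

ω = 2πf = 5.718e+06 rad/s
X_L = ωL = 5720 Ω
X_C = 1/(ωC) = 13900 Ω
Parallel: admittances add. Y = 1/R + 1/(jωL) + jωC
Y = (0.000526 − j0.000103) S
|Y| = 0.000536 S → |Z| = 1/|Y| = 1860 Ω, ∠Z = −∠Y = 11.1°
I = V/|Z| = 2.6/1860 = 1.39 mA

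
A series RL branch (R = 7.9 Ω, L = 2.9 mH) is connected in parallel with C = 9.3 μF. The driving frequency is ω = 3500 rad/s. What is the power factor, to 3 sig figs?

X_L = ωL = 10.1 Ω
X_C = 1/(ωC) = 30.7 Ω
Branch 1 (R+jX_L): Z₁ = 7.90 + j10.1 Ω, |Z₁| = 12.9 Ω
Branch 2 (−jX_C): Z₂ = −j30.7 Ω
Parallel: Z = Z₁Z₂/(Z₁+Z₂), |Z| = 17.9 Ω, ∠Z = 31.1°
cos φ = cos(31.1°) = 0.856

0.856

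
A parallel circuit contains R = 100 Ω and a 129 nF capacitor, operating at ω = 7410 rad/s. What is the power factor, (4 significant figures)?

0.9955

X_C = 1/(ωC) = 1046 Ω
Parallel: admittances add. Y = 1/R + jωC
Y = (0.01000 + j0.0009559) S
|Y| = 0.01005 S → |Z| = 1/|Y| = 99.55 Ω, ∠Z = −∠Y = -5.460°
cos φ = cos(-5.460°) = 0.9955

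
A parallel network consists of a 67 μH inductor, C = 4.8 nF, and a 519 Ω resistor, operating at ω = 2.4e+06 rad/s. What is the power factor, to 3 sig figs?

X_L = ωL = 161 Ω
X_C = 1/(ωC) = 86.8 Ω
Parallel: admittances add. Y = 1/R + 1/(jωL) + jωC
Y = (0.00193 + j0.00530) S
|Y| = 0.00564 S → |Z| = 1/|Y| = 177 Ω, ∠Z = −∠Y = -70.0°
cos φ = cos(-70.0°) = 0.342

0.342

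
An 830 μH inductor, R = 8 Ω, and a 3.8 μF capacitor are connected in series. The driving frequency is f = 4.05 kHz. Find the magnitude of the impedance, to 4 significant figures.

ω = 2πf = 25450 rad/s
X_L = ωL = 21.12 Ω
X_C = 1/(ωC) = 10.34 Ω
Net reactance X = X_L − X_C = 10.78 Ω
Z = 8.000 + j10.78 Ω
|Z| = √(8.000² + 10.78²) = 13.42 Ω

13.42 Ω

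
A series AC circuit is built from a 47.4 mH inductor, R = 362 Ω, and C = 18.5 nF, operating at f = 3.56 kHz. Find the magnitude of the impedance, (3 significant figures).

1400 Ω

ω = 2πf = 22370 rad/s
X_L = ωL = 1060 Ω
X_C = 1/(ωC) = 2420 Ω
Net reactance X = X_L − X_C = -1360 Ω
Z = 362 − j1360 Ω
|Z| = √(362² + 1360²) = 1400 Ω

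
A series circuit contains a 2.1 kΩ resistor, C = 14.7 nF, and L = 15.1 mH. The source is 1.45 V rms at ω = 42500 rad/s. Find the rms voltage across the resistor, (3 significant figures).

1.32 V

X_L = ωL = 642 Ω
X_C = 1/(ωC) = 1600 Ω
Net reactance X = X_L − X_C = -959 Ω
Z = 2100 − j959 Ω
|Z| = √(2100² + 959²) = 2310 Ω
I = V/|Z| = 628 μA
V_R = I·|Z_R| = 0.000628 × 2100 = 1.32 V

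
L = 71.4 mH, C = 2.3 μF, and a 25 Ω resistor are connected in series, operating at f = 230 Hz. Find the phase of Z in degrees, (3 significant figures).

-82.8°

ω = 2πf = 1445 rad/s
X_L = ωL = 103 Ω
X_C = 1/(ωC) = 301 Ω
Net reactance X = X_L − X_C = -198 Ω
Z = 25.0 − j198 Ω
|Z| = √(25.0² + 198²) = 199 Ω
∠Z = arctan(-198/25.0) = -82.8°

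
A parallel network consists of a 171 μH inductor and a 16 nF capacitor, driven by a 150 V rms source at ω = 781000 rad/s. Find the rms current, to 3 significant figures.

751 mA

X_L = ωL = 134 Ω
X_C = 1/(ωC) = 80.0 Ω
Parallel: admittances add. Y = 1/(jωL) + jωC
Y = (0 + j0.00501) S
|Y| = 0.00501 S → |Z| = 1/|Y| = 200 Ω, ∠Z = −∠Y = -90.0°
I = V/|Z| = 150/200 = 751 mA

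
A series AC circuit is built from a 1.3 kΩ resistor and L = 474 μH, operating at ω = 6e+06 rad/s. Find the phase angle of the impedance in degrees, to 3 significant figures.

X_L = ωL = 2840 Ω
Z = 1300 + j2840 Ω
|Z| = √(1300² + 2840²) = 3130 Ω
∠Z = arctan(2840/1300) = 65.4°

65.4°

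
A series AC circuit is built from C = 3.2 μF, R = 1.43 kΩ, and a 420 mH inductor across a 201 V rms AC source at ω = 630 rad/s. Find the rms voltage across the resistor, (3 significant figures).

198 V

X_L = ωL = 265 Ω
X_C = 1/(ωC) = 496 Ω
Net reactance X = X_L − X_C = -231 Ω
Z = 1430 − j231 Ω
|Z| = √(1430² + 231²) = 1450 Ω
I = V/|Z| = 139 mA
V_R = I·|Z_R| = 0.139 × 1430 = 198 V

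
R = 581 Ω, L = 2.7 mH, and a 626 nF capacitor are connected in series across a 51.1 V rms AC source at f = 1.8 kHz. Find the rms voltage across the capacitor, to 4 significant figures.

12.20 V

ω = 2πf = 11310 rad/s
X_L = ωL = 30.54 Ω
X_C = 1/(ωC) = 141.2 Ω
Net reactance X = X_L − X_C = -110.7 Ω
Z = 581.0 − j110.7 Ω
|Z| = √(581.0² + 110.7²) = 591.5 Ω
I = V/|Z| = 86.40 mA
V_C = I·|Z_C| = 0.08640 × 141.2 = 12.20 V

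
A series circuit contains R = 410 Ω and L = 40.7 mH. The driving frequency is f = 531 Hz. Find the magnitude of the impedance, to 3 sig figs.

ω = 2πf = 3336 rad/s
X_L = ωL = 136 Ω
Z = 410 + j136 Ω
|Z| = √(410² + 136²) = 432 Ω

432 Ω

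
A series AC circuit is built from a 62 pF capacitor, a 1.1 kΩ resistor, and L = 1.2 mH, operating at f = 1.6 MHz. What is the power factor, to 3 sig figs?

ω = 2πf = 1.005e+07 rad/s
X_L = ωL = 12100 Ω
X_C = 1/(ωC) = 1600 Ω
Net reactance X = X_L − X_C = 10500 Ω
Z = 1100 + j10500 Ω
|Z| = √(1100² + 10500²) = 10500 Ω
∠Z = arctan(10500/1100) = 84.0°
cos φ = cos(84.0°) = 0.105

0.105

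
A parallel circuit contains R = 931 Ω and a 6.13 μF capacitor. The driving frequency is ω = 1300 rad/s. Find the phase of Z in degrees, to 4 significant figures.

X_C = 1/(ωC) = 125.5 Ω
Parallel: admittances add. Y = 1/R + jωC
Y = (0.001074 + j0.007969) S
|Y| = 0.008041 S → |Z| = 1/|Y| = 124.4 Ω, ∠Z = −∠Y = -82.32°

-82.32°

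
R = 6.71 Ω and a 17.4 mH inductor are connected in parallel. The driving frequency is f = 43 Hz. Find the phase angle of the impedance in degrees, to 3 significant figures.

55.0°

ω = 2πf = 270.2 rad/s
X_L = ωL = 4.70 Ω
Parallel: admittances add. Y = 1/R + 1/(jωL)
Y = (0.149 − j0.213) S
|Y| = 0.260 S → |Z| = 1/|Y| = 3.85 Ω, ∠Z = −∠Y = 55.0°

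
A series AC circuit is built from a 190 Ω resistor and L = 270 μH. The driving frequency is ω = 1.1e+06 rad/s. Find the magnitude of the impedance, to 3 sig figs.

353 Ω

X_L = ωL = 297 Ω
Z = 190 + j297 Ω
|Z| = √(190² + 297²) = 353 Ω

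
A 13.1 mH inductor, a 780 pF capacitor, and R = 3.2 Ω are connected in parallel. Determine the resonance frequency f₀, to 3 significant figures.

ω₀ = 1/√(LC) = 1/√(0.0131 × 7.8e-10) = 312800 rad/s
f₀ = ω₀/(2π) = 49.8 kHz

49.8 kHz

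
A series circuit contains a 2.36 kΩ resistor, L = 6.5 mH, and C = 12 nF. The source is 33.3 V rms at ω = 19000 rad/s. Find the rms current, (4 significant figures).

X_L = ωL = 123.5 Ω
X_C = 1/(ωC) = 4386 Ω
Net reactance X = X_L − X_C = -4262 Ω
Z = 2360 − j4262 Ω
|Z| = √(2360² + 4262²) = 4872 Ω
I = V/|Z| = 33.3/4872 = 6.835 mA

6.835 mA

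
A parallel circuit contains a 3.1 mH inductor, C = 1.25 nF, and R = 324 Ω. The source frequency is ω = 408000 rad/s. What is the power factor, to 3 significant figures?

X_L = ωL = 1260 Ω
X_C = 1/(ωC) = 1960 Ω
Parallel: admittances add. Y = 1/R + 1/(jωL) + jωC
Y = (0.00309 − j0.000281) S
|Y| = 0.00310 S → |Z| = 1/|Y| = 323 Ω, ∠Z = −∠Y = 5.20°
cos φ = cos(5.20°) = 0.996

0.996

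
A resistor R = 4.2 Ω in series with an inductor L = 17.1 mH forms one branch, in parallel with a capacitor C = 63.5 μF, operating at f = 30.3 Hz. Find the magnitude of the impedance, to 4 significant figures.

5.524 Ω

ω = 2πf = 190.4 rad/s
X_L = ωL = 3.256 Ω
X_C = 1/(ωC) = 82.72 Ω
Branch 1 (R+jX_L): Z₁ = 4.200 + j3.256 Ω, |Z₁| = 5.314 Ω
Branch 2 (−jX_C): Z₂ = −j82.72 Ω
Parallel: Z = Z₁Z₂/(Z₁+Z₂), |Z| = 5.524 Ω, ∠Z = 34.75°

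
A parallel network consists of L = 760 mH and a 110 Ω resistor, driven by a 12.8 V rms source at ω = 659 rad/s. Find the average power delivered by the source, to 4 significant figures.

1.489 W

X_L = ωL = 500.8 Ω
Parallel: admittances add. Y = 1/R + 1/(jωL)
Y = (0.009091 − j0.001997) S
|Y| = 0.009308 S → |Z| = 1/|Y| = 107.4 Ω, ∠Z = −∠Y = 12.39°
I = V/|Z| = 119.1 mA
P = VI cos φ = 12.8 × 0.1191 × cos(12.39°) = 1.489 W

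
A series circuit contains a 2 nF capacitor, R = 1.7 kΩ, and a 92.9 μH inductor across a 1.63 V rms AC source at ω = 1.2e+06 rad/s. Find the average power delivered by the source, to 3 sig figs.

X_L = ωL = 111 Ω
X_C = 1/(ωC) = 417 Ω
Net reactance X = X_L − X_C = -305 Ω
Z = 1700 − j305 Ω
|Z| = √(1700² + 305²) = 1730 Ω
∠Z = arctan(-305/1700) = -10.2°
I = V/|Z| = 944 μA
P = VI cos φ = 1.63 × 0.000944 × cos(-10.2°) = 1.51 mW

1.51 mW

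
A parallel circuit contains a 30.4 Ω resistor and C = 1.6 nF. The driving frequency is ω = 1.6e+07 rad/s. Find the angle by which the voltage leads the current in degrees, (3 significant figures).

-37.9°

X_C = 1/(ωC) = 39.1 Ω
Parallel: admittances add. Y = 1/R + jωC
Y = (0.0329 + j0.0256) S
|Y| = 0.0417 S → |Z| = 1/|Y| = 24.0 Ω, ∠Z = −∠Y = -37.9°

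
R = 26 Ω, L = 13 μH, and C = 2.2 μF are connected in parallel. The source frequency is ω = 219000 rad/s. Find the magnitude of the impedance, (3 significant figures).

X_L = ωL = 2.85 Ω
X_C = 1/(ωC) = 2.08 Ω
Parallel: admittances add. Y = 1/R + 1/(jωL) + jωC
Y = (0.0385 + j0.131) S
|Y| = 0.136 S → |Z| = 1/|Y| = 7.35 Ω, ∠Z = −∠Y = -73.6°

7.35 Ω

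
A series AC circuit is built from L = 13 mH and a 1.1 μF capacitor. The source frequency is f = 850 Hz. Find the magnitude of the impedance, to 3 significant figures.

101 Ω

ω = 2πf = 5341 rad/s
X_L = ωL = 69.4 Ω
X_C = 1/(ωC) = 170 Ω
Net reactance X = X_L − X_C = -101 Ω
Z = − j101 Ω
|Z| = √(0² + 101²) = 101 Ω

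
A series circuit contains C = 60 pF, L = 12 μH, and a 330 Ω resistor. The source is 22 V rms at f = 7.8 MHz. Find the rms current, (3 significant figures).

53.3 mA

ω = 2πf = 4.901e+07 rad/s
X_L = ωL = 588 Ω
X_C = 1/(ωC) = 340 Ω
Net reactance X = X_L − X_C = 248 Ω
Z = 330 + j248 Ω
|Z| = √(330² + 248²) = 413 Ω
I = V/|Z| = 22/413 = 53.3 mA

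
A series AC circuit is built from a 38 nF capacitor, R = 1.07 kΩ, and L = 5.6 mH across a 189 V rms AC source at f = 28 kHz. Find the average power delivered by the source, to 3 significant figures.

20.7 W

ω = 2πf = 175900 rad/s
X_L = ωL = 985 Ω
X_C = 1/(ωC) = 150 Ω
Net reactance X = X_L − X_C = 836 Ω
Z = 1070 + j836 Ω
|Z| = √(1070² + 836²) = 1360 Ω
∠Z = arctan(836/1070) = 38.0°
I = V/|Z| = 139 mA
P = VI cos φ = 189 × 0.139 × cos(38.0°) = 20.7 W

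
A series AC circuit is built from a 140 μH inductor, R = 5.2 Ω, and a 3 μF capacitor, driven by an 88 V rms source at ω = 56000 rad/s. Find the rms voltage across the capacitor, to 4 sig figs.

94.69 V

X_L = ωL = 7.840 Ω
X_C = 1/(ωC) = 5.952 Ω
Net reactance X = X_L − X_C = 1.888 Ω
Z = 5.200 + j1.888 Ω
|Z| = √(5.200² + 1.888²) = 5.532 Ω
I = V/|Z| = 15.91 A
V_C = I·|Z_C| = 15.91 × 5.952 = 94.69 V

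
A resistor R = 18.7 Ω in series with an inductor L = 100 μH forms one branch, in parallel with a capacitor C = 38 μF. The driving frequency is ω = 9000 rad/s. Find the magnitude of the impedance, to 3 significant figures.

2.91 Ω

X_L = ωL = 0.900 Ω
X_C = 1/(ωC) = 2.92 Ω
Branch 1 (R+jX_L): Z₁ = 18.7 + j0.900 Ω, |Z₁| = 18.7 Ω
Branch 2 (−jX_C): Z₂ = −j2.92 Ω
Parallel: Z = Z₁Z₂/(Z₁+Z₂), |Z| = 2.91 Ω, ∠Z = -81.1°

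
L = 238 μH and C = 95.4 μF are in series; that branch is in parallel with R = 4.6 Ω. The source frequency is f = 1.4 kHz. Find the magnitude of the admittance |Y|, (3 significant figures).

1.13 S

ω = 2πf = 8796 rad/s
X_L = ωL = 2.09 Ω
X_C = 1/(ωC) = 1.19 Ω
Branch 1: Z₁ = R = 4.60 Ω
Branch 2 (series LC): Z₂ = j(X_L − X_C) = j0.902 Ω
Parallel: Z = Z₁Z₂/(Z₁+Z₂), |Z| = 0.885 Ω, ∠Z = 78.9°
|Y| = 1/|Z| = 1.13 S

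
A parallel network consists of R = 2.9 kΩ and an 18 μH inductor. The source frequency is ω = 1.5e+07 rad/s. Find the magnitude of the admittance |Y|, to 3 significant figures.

3.72 mS

X_L = ωL = 270 Ω
Parallel: admittances add. Y = 1/R + 1/(jωL)
Y = (0.000345 − j0.00370) S
|Y| = 0.00372 S → |Z| = 1/|Y| = 269 Ω, ∠Z = −∠Y = 84.7°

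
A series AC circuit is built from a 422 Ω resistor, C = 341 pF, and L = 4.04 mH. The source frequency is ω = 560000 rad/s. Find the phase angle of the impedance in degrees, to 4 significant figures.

X_L = ωL = 2262 Ω
X_C = 1/(ωC) = 5237 Ω
Net reactance X = X_L − X_C = -2974 Ω
Z = 422.0 − j2974 Ω
|Z| = √(422.0² + 2974²) = 3004 Ω
∠Z = arctan(-2974/422.0) = -81.92°

-81.92°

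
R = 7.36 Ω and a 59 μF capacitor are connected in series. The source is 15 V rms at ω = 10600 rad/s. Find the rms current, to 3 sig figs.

X_C = 1/(ωC) = 1.60 Ω
Z = 7.36 − j1.60 Ω
|Z| = √(7.36² + 1.60²) = 7.53 Ω
I = V/|Z| = 15/7.53 = 1.99 A

1.99 A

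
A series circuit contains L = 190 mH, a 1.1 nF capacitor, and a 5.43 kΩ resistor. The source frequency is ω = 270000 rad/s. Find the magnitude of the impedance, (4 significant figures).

X_L = ωL = 51300 Ω
X_C = 1/(ωC) = 3367 Ω
Net reactance X = X_L − X_C = 47930 Ω
Z = 5430 + j47930 Ω
|Z| = √(5430² + 47930²) = 48240 Ω

48240 Ω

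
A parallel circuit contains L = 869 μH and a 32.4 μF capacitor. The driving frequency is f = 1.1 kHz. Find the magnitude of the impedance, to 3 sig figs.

ω = 2πf = 6912 rad/s
X_L = ωL = 6.01 Ω
X_C = 1/(ωC) = 4.47 Ω
Parallel: admittances add. Y = 1/(jωL) + jωC
Y = (0 + j0.0574) S
|Y| = 0.0574 S → |Z| = 1/|Y| = 17.4 Ω, ∠Z = −∠Y = -90.0°

17.4 Ω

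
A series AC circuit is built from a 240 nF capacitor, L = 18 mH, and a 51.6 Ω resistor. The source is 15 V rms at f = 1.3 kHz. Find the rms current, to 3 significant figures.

ω = 2πf = 8168 rad/s
X_L = ωL = 147 Ω
X_C = 1/(ωC) = 510 Ω
Net reactance X = X_L − X_C = -363 Ω
Z = 51.6 − j363 Ω
|Z| = √(51.6² + 363²) = 367 Ω
I = V/|Z| = 15/367 = 40.9 mA

40.9 mA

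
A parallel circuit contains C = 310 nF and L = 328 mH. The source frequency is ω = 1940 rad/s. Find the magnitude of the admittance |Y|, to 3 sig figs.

970 μS

X_L = ωL = 636 Ω
X_C = 1/(ωC) = 1660 Ω
Parallel: admittances add. Y = 1/(jωL) + jωC
Y = (0 − j0.000970) S
|Y| = 0.000970 S → |Z| = 1/|Y| = 1030 Ω, ∠Z = −∠Y = 90.0°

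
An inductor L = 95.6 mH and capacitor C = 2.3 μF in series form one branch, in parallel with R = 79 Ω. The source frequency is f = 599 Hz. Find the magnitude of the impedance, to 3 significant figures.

ω = 2πf = 3764 rad/s
X_L = ωL = 360 Ω
X_C = 1/(ωC) = 116 Ω
Branch 1: Z₁ = R = 79.0 Ω
Branch 2 (series LC): Z₂ = j(X_L − X_C) = j244 Ω
Parallel: Z = Z₁Z₂/(Z₁+Z₂), |Z| = 75.2 Ω, ∠Z = 17.9°

75.2 Ω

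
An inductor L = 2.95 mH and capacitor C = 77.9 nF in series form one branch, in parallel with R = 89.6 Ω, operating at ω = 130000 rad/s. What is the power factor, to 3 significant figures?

0.954

X_L = ωL = 384 Ω
X_C = 1/(ωC) = 98.7 Ω
Branch 1: Z₁ = R = 89.6 Ω
Branch 2 (series LC): Z₂ = j(X_L − X_C) = j285 Ω
Parallel: Z = Z₁Z₂/(Z₁+Z₂), |Z| = 85.5 Ω, ∠Z = 17.5°
cos φ = cos(17.5°) = 0.954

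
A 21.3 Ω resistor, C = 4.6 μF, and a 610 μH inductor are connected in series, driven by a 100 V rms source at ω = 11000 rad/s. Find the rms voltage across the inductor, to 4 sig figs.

X_L = ωL = 6.710 Ω
X_C = 1/(ωC) = 19.76 Ω
Net reactance X = X_L − X_C = -13.05 Ω
Z = 21.30 − j13.05 Ω
|Z| = √(21.30² + 13.05²) = 24.98 Ω
I = V/|Z| = 4.003 A
V_L = I·|Z_L| = 4.003 × 6.710 = 26.86 V

26.86 V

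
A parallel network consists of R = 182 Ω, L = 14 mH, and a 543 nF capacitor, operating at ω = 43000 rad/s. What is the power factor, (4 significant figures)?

0.2456

X_L = ωL = 602.0 Ω
X_C = 1/(ωC) = 42.83 Ω
Parallel: admittances add. Y = 1/R + 1/(jωL) + jωC
Y = (0.005495 + j0.02169) S
|Y| = 0.02237 S → |Z| = 1/|Y| = 44.70 Ω, ∠Z = −∠Y = -75.78°
cos φ = cos(-75.78°) = 0.2456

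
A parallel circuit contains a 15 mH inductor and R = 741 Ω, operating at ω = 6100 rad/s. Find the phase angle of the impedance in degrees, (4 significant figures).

82.96°

X_L = ωL = 91.50 Ω
Parallel: admittances add. Y = 1/R + 1/(jωL)
Y = (0.001350 − j0.01093) S
|Y| = 0.01101 S → |Z| = 1/|Y| = 90.81 Ω, ∠Z = −∠Y = 82.96°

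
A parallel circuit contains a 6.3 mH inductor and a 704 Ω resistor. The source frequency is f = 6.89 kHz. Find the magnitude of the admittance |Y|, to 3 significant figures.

3.93 mS

ω = 2πf = 43290 rad/s
X_L = ωL = 273 Ω
Parallel: admittances add. Y = 1/R + 1/(jωL)
Y = (0.00142 − j0.00367) S
|Y| = 0.00393 S → |Z| = 1/|Y| = 254 Ω, ∠Z = −∠Y = 68.8°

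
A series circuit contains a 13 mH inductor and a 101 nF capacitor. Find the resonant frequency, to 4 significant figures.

4.392 kHz

ω₀ = 1/√(LC) = 1/√(0.013 × 1.01e-07) = 27600 rad/s
f₀ = ω₀/(2π) = 4.392 kHz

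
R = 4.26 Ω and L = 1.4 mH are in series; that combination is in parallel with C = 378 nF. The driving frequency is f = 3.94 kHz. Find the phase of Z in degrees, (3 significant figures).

ω = 2πf = 24760 rad/s
X_L = ωL = 34.7 Ω
X_C = 1/(ωC) = 107 Ω
Branch 1 (R+jX_L): Z₁ = 4.26 + j34.7 Ω, |Z₁| = 34.9 Ω
Branch 2 (−jX_C): Z₂ = −j107 Ω
Parallel: Z = Z₁Z₂/(Z₁+Z₂), |Z| = 51.6 Ω, ∠Z = 79.6°

79.6°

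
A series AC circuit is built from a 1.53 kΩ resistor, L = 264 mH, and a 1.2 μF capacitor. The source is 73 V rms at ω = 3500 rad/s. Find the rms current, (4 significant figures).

X_L = ωL = 924.0 Ω
X_C = 1/(ωC) = 238.1 Ω
Net reactance X = X_L − X_C = 685.9 Ω
Z = 1530 + j685.9 Ω
|Z| = √(1530² + 685.9²) = 1677 Ω
I = V/|Z| = 73/1677 = 43.54 mA

43.54 mA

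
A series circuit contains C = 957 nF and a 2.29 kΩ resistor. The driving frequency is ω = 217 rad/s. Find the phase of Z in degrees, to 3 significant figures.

-64.6°

X_C = 1/(ωC) = 4820 Ω
Z = 2290 − j4820 Ω
|Z| = √(2290² + 4820²) = 5330 Ω
∠Z = arctan(-4820/2290) = -64.6°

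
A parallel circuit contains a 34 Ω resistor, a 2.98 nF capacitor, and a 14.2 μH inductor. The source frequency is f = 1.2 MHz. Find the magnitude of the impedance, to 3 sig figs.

31.0 Ω

ω = 2πf = 7.54e+06 rad/s
X_L = ωL = 107 Ω
X_C = 1/(ωC) = 44.5 Ω
Parallel: admittances add. Y = 1/R + 1/(jωL) + jωC
Y = (0.0294 + j0.0131) S
|Y| = 0.0322 S → |Z| = 1/|Y| = 31.0 Ω, ∠Z = −∠Y = -24.1°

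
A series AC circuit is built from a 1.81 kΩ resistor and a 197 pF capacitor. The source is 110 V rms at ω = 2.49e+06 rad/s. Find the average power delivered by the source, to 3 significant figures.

2.95 W

X_C = 1/(ωC) = 2040 Ω
Z = 1810 − j2040 Ω
|Z| = √(1810² + 2040²) = 2730 Ω
∠Z = arctan(-2040/1810) = -48.4°
I = V/|Z| = 40.3 mA
P = VI cos φ = 110 × 0.0403 × cos(-48.4°) = 2.95 W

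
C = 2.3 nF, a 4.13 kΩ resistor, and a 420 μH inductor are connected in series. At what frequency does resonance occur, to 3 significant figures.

162 kHz

ω₀ = 1/√(LC) = 1/√(0.00042 × 2.3e-09) = 1.017e+06 rad/s
f₀ = ω₀/(2π) = 162 kHz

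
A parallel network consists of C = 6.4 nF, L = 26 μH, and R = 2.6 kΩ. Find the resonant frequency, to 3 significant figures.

390 kHz

ω₀ = 1/√(LC) = 1/√(2.6e-05 × 6.4e-09) = 2.451e+06 rad/s
f₀ = ω₀/(2π) = 390 kHz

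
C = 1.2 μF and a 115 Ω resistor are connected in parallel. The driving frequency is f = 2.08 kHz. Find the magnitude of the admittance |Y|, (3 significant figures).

ω = 2πf = 13070 rad/s
X_C = 1/(ωC) = 63.8 Ω
Parallel: admittances add. Y = 1/R + jωC
Y = (0.00870 + j0.0157) S
|Y| = 0.0179 S → |Z| = 1/|Y| = 55.8 Ω, ∠Z = −∠Y = -61.0°

17.9 mS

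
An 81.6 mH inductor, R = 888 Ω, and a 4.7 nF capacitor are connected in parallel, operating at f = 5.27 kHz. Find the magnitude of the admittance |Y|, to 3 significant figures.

1.15 mS

ω = 2πf = 33110 rad/s
X_L = ωL = 2700 Ω
X_C = 1/(ωC) = 6430 Ω
Parallel: admittances add. Y = 1/R + 1/(jωL) + jωC
Y = (0.00113 − j0.000214) S
|Y| = 0.00115 S → |Z| = 1/|Y| = 872 Ω, ∠Z = −∠Y = 10.8°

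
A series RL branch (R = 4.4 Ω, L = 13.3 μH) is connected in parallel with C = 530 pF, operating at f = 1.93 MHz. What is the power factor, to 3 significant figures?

ω = 2πf = 1.213e+07 rad/s
X_L = ωL = 161 Ω
X_C = 1/(ωC) = 156 Ω
Branch 1 (R+jX_L): Z₁ = 4.40 + j161 Ω, |Z₁| = 161 Ω
Branch 2 (−jX_C): Z₂ = −j156 Ω
Parallel: Z = Z₁Z₂/(Z₁+Z₂), |Z| = 3490 Ω, ∠Z = -53.9°
cos φ = cos(-53.9°) = 0.590

0.590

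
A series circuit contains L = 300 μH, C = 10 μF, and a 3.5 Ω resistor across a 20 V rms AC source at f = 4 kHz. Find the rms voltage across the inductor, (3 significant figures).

ω = 2πf = 25130 rad/s
X_L = ωL = 7.54 Ω
X_C = 1/(ωC) = 3.98 Ω
Net reactance X = X_L − X_C = 3.56 Ω
Z = 3.50 + j3.56 Ω
|Z| = √(3.50² + 3.56²) = 4.99 Ω
I = V/|Z| = 4.01 A
V_L = I·|Z_L| = 4.01 × 7.54 = 30.2 V

30.2 V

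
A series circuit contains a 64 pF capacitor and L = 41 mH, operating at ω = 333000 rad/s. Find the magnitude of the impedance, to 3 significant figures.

33300 Ω

X_L = ωL = 13700 Ω
X_C = 1/(ωC) = 46900 Ω
Net reactance X = X_L − X_C = -33300 Ω
Z = − j33300 Ω
|Z| = √(0² + 33300²) = 33300 Ω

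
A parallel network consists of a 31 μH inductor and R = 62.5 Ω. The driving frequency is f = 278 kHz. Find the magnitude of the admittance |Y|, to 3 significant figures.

ω = 2πf = 1.747e+06 rad/s
X_L = ωL = 54.1 Ω
Parallel: admittances add. Y = 1/R + 1/(jωL)
Y = (0.0160 − j0.0185) S
|Y| = 0.0244 S → |Z| = 1/|Y| = 40.9 Ω, ∠Z = −∠Y = 49.1°

24.4 mS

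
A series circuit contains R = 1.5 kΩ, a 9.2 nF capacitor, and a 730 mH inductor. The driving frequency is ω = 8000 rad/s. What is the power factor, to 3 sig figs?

0.190

X_L = ωL = 5840 Ω
X_C = 1/(ωC) = 13600 Ω
Net reactance X = X_L − X_C = -7750 Ω
Z = 1500 − j7750 Ω
|Z| = √(1500² + 7750²) = 7890 Ω
∠Z = arctan(-7750/1500) = -79.0°
cos φ = cos(-79.0°) = 0.190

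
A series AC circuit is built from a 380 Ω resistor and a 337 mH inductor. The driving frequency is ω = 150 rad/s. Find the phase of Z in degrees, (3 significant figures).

7.58°

X_L = ωL = 50.6 Ω
Z = 380 + j50.6 Ω
|Z| = √(380² + 50.6²) = 383 Ω
∠Z = arctan(50.6/380) = 7.58°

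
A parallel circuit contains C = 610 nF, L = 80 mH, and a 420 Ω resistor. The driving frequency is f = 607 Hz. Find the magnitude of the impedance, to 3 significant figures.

ω = 2πf = 3814 rad/s
X_L = ωL = 305 Ω
X_C = 1/(ωC) = 430 Ω
Parallel: admittances add. Y = 1/R + 1/(jωL) + jωC
Y = (0.00238 − j0.000951) S
|Y| = 0.00256 S → |Z| = 1/|Y| = 390 Ω, ∠Z = −∠Y = 21.8°

390 Ω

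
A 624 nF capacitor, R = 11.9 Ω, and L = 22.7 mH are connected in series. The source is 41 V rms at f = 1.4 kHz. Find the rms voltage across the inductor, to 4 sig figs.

386.9 V

ω = 2πf = 8796 rad/s
X_L = ωL = 199.7 Ω
X_C = 1/(ωC) = 182.2 Ω
Net reactance X = X_L − X_C = 17.50 Ω
Z = 11.90 + j17.50 Ω
|Z| = √(11.90² + 17.50²) = 21.16 Ω
I = V/|Z| = 1.938 A
V_L = I·|Z_L| = 1.938 × 199.7 = 386.9 V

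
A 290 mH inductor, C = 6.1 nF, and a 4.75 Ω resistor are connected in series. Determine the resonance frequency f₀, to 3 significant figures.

ω₀ = 1/√(LC) = 1/√(0.29 × 6.1e-09) = 23780 rad/s
f₀ = ω₀/(2π) = 3.78 kHz

3.78 kHz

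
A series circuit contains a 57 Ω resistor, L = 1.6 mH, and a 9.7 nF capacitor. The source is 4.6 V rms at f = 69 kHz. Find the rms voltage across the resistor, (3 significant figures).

0.571 V

ω = 2πf = 433500 rad/s
X_L = ωL = 694 Ω
X_C = 1/(ωC) = 238 Ω
Net reactance X = X_L − X_C = 456 Ω
Z = 57.0 + j456 Ω
|Z| = √(57.0² + 456²) = 459 Ω
I = V/|Z| = 10.0 mA
V_R = I·|Z_R| = 0.0100 × 57.0 = 0.571 V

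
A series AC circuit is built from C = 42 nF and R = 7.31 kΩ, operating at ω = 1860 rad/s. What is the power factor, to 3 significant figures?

X_C = 1/(ωC) = 12800 Ω
Z = 7310 − j12800 Ω
|Z| = √(7310² + 12800²) = 14700 Ω
∠Z = arctan(-12800/7310) = -60.3°
cos φ = cos(-60.3°) = 0.496

0.496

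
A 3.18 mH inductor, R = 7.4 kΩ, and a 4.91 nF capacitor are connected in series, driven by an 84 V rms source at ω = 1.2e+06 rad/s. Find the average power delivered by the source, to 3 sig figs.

767 mW

X_L = ωL = 3820 Ω
X_C = 1/(ωC) = 170 Ω
Net reactance X = X_L − X_C = 3650 Ω
Z = 7400 + j3650 Ω
|Z| = √(7400² + 3650²) = 8250 Ω
∠Z = arctan(3650/7400) = 26.2°
I = V/|Z| = 10.2 mA
P = VI cos φ = 84 × 0.0102 × cos(26.2°) = 767 mW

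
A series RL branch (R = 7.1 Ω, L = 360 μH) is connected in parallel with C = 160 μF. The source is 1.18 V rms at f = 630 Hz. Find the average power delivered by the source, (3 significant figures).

ω = 2πf = 3958 rad/s
X_L = ωL = 1.43 Ω
X_C = 1/(ωC) = 1.58 Ω
Branch 1 (R+jX_L): Z₁ = 7.10 + j1.43 Ω, |Z₁| = 7.24 Ω
Branch 2 (−jX_C): Z₂ = −j1.58 Ω
Parallel: Z = Z₁Z₂/(Z₁+Z₂), |Z| = 1.61 Ω, ∠Z = -77.4°
I = V/|Z| = 733 mA
P = VI cos φ = 1.18 × 0.733 × cos(-77.4°) = 189 mW

189 mW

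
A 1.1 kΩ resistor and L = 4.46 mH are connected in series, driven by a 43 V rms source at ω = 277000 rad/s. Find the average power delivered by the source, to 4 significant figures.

743.3 mW

X_L = ωL = 1235 Ω
Z = 1100 + j1235 Ω
|Z| = √(1100² + 1235²) = 1654 Ω
∠Z = arctan(1235/1100) = 48.32°
I = V/|Z| = 25.99 mA
P = VI cos φ = 43 × 0.02599 × cos(48.32°) = 743.3 mW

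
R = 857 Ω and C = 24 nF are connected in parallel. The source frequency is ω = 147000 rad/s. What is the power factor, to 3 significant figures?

X_C = 1/(ωC) = 283 Ω
Parallel: admittances add. Y = 1/R + jωC
Y = (0.00117 + j0.00353) S
|Y| = 0.00372 S → |Z| = 1/|Y| = 269 Ω, ∠Z = −∠Y = -71.7°
cos φ = cos(-71.7°) = 0.314

0.314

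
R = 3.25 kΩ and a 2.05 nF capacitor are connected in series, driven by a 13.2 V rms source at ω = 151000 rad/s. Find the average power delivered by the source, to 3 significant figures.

X_C = 1/(ωC) = 3230 Ω
Z = 3250 − j3230 Ω
|Z| = √(3250² + 3230²) = 4580 Ω
∠Z = arctan(-3230/3250) = -44.8°
I = V/|Z| = 2.88 mA
P = VI cos φ = 13.2 × 0.00288 × cos(-44.8°) = 27.0 mW

27.0 mW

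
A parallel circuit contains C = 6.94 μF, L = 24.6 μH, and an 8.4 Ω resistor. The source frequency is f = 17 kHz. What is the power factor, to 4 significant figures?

ω = 2πf = 106800 rad/s
X_L = ωL = 2.628 Ω
X_C = 1/(ωC) = 1.349 Ω
Parallel: admittances add. Y = 1/R + 1/(jωL) + jωC
Y = (0.1190 + j0.3607) S
|Y| = 0.3799 S → |Z| = 1/|Y| = 2.633 Ω, ∠Z = −∠Y = -71.74°
cos φ = cos(-71.74°) = 0.3134

0.3134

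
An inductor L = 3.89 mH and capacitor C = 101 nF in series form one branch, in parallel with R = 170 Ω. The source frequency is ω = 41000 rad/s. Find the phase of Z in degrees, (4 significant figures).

X_L = ωL = 159.5 Ω
X_C = 1/(ωC) = 241.5 Ω
Branch 1: Z₁ = R = 170.0 Ω
Branch 2 (series LC): Z₂ = j(X_L − X_C) = −j82.00 Ω
Parallel: Z = Z₁Z₂/(Z₁+Z₂), |Z| = 73.86 Ω, ∠Z = -64.25°

-64.25°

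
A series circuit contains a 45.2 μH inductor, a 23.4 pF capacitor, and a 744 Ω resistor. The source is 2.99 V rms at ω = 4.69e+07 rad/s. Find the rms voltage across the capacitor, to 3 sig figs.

X_L = ωL = 2120 Ω
X_C = 1/(ωC) = 911 Ω
Net reactance X = X_L − X_C = 1210 Ω
Z = 744 + j1210 Ω
|Z| = √(744² + 1210²) = 1420 Ω
I = V/|Z| = 2.11 mA
V_C = I·|Z_C| = 0.00211 × 911 = 1.92 V

1.92 V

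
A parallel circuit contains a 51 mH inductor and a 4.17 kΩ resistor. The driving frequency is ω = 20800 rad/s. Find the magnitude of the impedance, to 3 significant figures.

X_L = ωL = 1060 Ω
Parallel: admittances add. Y = 1/R + 1/(jωL)
Y = (0.000240 − j0.000943) S
|Y| = 0.000973 S → |Z| = 1/|Y| = 1030 Ω, ∠Z = −∠Y = 75.7°

1030 Ω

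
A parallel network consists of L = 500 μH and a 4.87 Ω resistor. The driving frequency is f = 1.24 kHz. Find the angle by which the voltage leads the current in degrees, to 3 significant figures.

ω = 2πf = 7791 rad/s
X_L = ωL = 3.90 Ω
Parallel: admittances add. Y = 1/R + 1/(jωL)
Y = (0.205 − j0.257) S
|Y| = 0.329 S → |Z| = 1/|Y| = 3.04 Ω, ∠Z = −∠Y = 51.3°

51.3°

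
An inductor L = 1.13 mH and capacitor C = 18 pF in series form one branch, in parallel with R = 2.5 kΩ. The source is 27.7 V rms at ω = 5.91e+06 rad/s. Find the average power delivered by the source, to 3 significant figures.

X_L = ωL = 6680 Ω
X_C = 1/(ωC) = 9400 Ω
Branch 1: Z₁ = R = 2500 Ω
Branch 2 (series LC): Z₂ = j(X_L − X_C) = −j2720 Ω
Parallel: Z = Z₁Z₂/(Z₁+Z₂), |Z| = 1840 Ω, ∠Z = -42.6°
I = V/|Z| = 15.0 mA
P = VI cos φ = 27.7 × 0.0150 × cos(-42.6°) = 307 mW

307 mW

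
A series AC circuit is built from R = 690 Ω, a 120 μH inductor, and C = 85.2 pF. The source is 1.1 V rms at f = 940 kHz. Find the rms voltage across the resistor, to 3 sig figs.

0.522 V

ω = 2πf = 5.906e+06 rad/s
X_L = ωL = 709 Ω
X_C = 1/(ωC) = 1990 Ω
Net reactance X = X_L − X_C = -1280 Ω
Z = 690 − j1280 Ω
|Z| = √(690² + 1280²) = 1450 Ω
I = V/|Z| = 757 μA
V_R = I·|Z_R| = 0.000757 × 690 = 0.522 V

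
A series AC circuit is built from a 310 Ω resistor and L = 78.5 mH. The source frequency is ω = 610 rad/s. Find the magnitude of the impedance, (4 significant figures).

X_L = ωL = 47.88 Ω
Z = 310.0 + j47.88 Ω
|Z| = √(310.0² + 47.88²) = 313.7 Ω

313.7 Ω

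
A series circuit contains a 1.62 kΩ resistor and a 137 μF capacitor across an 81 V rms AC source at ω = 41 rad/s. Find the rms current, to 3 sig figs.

49.7 mA

X_C = 1/(ωC) = 178 Ω
Z = 1620 − j178 Ω
|Z| = √(1620² + 178²) = 1630 Ω
I = V/|Z| = 81/1630 = 49.7 mA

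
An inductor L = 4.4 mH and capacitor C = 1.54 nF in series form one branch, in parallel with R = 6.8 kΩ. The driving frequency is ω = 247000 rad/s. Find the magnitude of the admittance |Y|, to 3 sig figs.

X_L = ωL = 1090 Ω
X_C = 1/(ωC) = 2630 Ω
Branch 1: Z₁ = R = 6800 Ω
Branch 2 (series LC): Z₂ = j(X_L − X_C) = −j1540 Ω
Parallel: Z = Z₁Z₂/(Z₁+Z₂), |Z| = 1500 Ω, ∠Z = -77.2°
|Y| = 1/|Z| = 665 μS

665 μS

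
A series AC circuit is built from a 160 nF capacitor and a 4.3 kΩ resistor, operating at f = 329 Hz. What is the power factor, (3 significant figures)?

0.818

ω = 2πf = 2067 rad/s
X_C = 1/(ωC) = 3020 Ω
Z = 4300 − j3020 Ω
|Z| = √(4300² + 3020²) = 5260 Ω
∠Z = arctan(-3020/4300) = -35.1°
cos φ = cos(-35.1°) = 0.818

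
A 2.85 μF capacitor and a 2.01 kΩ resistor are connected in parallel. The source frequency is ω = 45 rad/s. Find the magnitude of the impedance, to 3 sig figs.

X_C = 1/(ωC) = 7800 Ω
Parallel: admittances add. Y = 1/R + jωC
Y = (0.000498 + j0.000128) S
|Y| = 0.000514 S → |Z| = 1/|Y| = 1950 Ω, ∠Z = −∠Y = -14.5°

1950 Ω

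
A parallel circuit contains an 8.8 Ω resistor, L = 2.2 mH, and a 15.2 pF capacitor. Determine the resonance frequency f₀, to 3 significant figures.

870 kHz

ω₀ = 1/√(LC) = 1/√(0.0022 × 1.52e-11) = 5.468e+06 rad/s
f₀ = ω₀/(2π) = 870 kHz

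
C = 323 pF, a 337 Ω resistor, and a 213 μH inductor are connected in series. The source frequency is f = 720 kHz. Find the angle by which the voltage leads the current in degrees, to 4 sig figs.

ω = 2πf = 4.524e+06 rad/s
X_L = ωL = 963.6 Ω
X_C = 1/(ωC) = 684.4 Ω
Net reactance X = X_L − X_C = 279.2 Ω
Z = 337.0 + j279.2 Ω
|Z| = √(337.0² + 279.2²) = 437.7 Ω
∠Z = arctan(279.2/337.0) = 39.64°

39.64°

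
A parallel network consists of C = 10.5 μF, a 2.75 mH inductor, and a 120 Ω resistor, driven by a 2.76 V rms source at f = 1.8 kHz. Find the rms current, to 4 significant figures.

ω = 2πf = 11310 rad/s
X_L = ωL = 31.10 Ω
X_C = 1/(ωC) = 8.421 Ω
Parallel: admittances add. Y = 1/R + 1/(jωL) + jωC
Y = (0.008333 + j0.08660) S
|Y| = 0.08700 S → |Z| = 1/|Y| = 11.49 Ω, ∠Z = −∠Y = -84.50°
I = V/|Z| = 2.76/11.49 = 240.1 mA

240.1 mA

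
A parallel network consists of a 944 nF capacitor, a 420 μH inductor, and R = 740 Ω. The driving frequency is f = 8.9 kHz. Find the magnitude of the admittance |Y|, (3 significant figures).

ω = 2πf = 55920 rad/s
X_L = ωL = 23.5 Ω
X_C = 1/(ωC) = 18.9 Ω
Parallel: admittances add. Y = 1/R + 1/(jωL) + jωC
Y = (0.00135 + j0.0102) S
|Y| = 0.0103 S → |Z| = 1/|Y| = 97.1 Ω, ∠Z = −∠Y = -82.5°

10.3 mS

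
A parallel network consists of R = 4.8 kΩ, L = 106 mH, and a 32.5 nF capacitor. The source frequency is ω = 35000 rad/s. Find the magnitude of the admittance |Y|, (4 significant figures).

892.6 μS

X_L = ωL = 3710 Ω
X_C = 1/(ωC) = 879.1 Ω
Parallel: admittances add. Y = 1/R + 1/(jωL) + jωC
Y = (0.0002083 + j0.0008680) S
|Y| = 0.0008926 S → |Z| = 1/|Y| = 1120 Ω, ∠Z = −∠Y = -76.50°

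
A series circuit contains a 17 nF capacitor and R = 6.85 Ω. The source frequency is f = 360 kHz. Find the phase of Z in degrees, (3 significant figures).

ω = 2πf = 2.262e+06 rad/s
X_C = 1/(ωC) = 26.0 Ω
Z = 6.85 − j26.0 Ω
|Z| = √(6.85² + 26.0²) = 26.9 Ω
∠Z = arctan(-26.0/6.85) = -75.2°

-75.2°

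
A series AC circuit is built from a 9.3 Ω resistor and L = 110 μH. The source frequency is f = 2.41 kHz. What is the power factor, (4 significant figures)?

0.9843

ω = 2πf = 15140 rad/s
X_L = ωL = 1.666 Ω
Z = 9.300 + j1.666 Ω
|Z| = √(9.300² + 1.666²) = 9.448 Ω
∠Z = arctan(1.666/9.300) = 10.15°
cos φ = cos(10.15°) = 0.9843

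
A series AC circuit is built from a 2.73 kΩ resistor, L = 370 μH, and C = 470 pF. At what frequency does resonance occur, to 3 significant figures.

ω₀ = 1/√(LC) = 1/√(0.00037 × 4.7e-10) = 2.398e+06 rad/s
f₀ = ω₀/(2π) = 382 kHz

382 kHz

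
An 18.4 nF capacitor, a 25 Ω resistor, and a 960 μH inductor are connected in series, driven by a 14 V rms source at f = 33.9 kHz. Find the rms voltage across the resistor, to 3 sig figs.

6.19 V

ω = 2πf = 213000 rad/s
X_L = ωL = 204 Ω
X_C = 1/(ωC) = 255 Ω
Net reactance X = X_L − X_C = -50.7 Ω
Z = 25.0 − j50.7 Ω
|Z| = √(25.0² + 50.7²) = 56.5 Ω
I = V/|Z| = 248 mA
V_R = I·|Z_R| = 0.248 × 25.0 = 6.19 V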